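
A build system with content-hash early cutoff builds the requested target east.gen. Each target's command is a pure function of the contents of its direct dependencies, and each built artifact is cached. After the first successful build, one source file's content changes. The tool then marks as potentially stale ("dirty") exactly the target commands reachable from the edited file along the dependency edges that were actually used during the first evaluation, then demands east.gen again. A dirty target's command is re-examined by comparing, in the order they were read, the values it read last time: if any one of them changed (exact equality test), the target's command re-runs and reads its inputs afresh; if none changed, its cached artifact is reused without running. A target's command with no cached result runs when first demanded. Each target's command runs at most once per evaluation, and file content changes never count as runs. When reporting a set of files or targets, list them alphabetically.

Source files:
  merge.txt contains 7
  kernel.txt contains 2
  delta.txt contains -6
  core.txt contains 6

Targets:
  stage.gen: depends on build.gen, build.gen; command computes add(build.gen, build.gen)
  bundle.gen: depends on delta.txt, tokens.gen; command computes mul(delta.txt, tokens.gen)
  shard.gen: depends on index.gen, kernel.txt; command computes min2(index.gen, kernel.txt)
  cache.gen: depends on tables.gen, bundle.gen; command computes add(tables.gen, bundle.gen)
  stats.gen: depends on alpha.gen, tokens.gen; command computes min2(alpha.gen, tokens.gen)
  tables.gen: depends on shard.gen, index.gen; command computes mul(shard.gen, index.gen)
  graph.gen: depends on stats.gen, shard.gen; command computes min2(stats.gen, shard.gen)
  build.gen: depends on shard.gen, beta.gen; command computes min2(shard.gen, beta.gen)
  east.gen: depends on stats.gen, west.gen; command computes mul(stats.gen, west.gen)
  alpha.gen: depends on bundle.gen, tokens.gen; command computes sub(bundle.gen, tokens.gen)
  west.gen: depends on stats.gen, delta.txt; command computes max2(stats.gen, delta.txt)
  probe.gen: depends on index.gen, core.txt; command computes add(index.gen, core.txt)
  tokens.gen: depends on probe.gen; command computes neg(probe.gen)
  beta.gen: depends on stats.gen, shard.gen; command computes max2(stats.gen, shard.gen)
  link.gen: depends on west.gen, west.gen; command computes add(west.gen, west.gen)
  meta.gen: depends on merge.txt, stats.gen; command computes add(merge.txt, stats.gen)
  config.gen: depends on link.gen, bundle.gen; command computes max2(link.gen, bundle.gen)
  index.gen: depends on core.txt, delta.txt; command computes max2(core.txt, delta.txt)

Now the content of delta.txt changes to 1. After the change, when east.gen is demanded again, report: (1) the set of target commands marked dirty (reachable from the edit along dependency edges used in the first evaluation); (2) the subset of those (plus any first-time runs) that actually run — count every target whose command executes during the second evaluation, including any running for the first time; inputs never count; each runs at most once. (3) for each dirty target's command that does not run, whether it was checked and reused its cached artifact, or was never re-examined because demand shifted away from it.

Marked dirty: alpha.gen, bundle.gen, east.gen, index.gen, probe.gen, stats.gen, tokens.gen, west.gen.
Target commands that run: alpha.gen, bundle.gen, east.gen, index.gen, stats.gen, west.gen — 6 in total.
Checked but reused from cache: probe.gen, tokens.gen.
Key observation: the cutoff stops propagation at probe.gen — its inputs' values are unchanged, so it reuses its cache.

First evaluation (everything demanded from the output):
  index.gen = max2(6, -6) = 6
  probe.gen = add(6, 6) = 12
  tokens.gen = neg(12) = -12
  bundle.gen = mul(-6, -12) = 72
  alpha.gen = sub(72, -12) = 84
  stats.gen = min2(84, -12) = -12
  west.gen = max2(-12, -6) = -6
  east.gen = mul(-12, -6) = 72

Propagation after the edit:
  index.gen: runs — delta.txt -6->1; result 6 (same value as before).
  probe.gen: checked — values it read are unchanged (index.gen unchanged, core.txt unchanged); reused cached 12 without running.
  tokens.gen: checked — values it read are unchanged (probe.gen unchanged); reused cached -12 without running.
  bundle.gen: runs — delta.txt -6->1; result -12.
  alpha.gen: runs — bundle.gen 72->-12; result 0.
  stats.gen: runs — alpha.gen 84->0; result -12 (same value as before).
  west.gen: runs — delta.txt -6->1; result 1.
  east.gen: runs — west.gen -6->1; result -12.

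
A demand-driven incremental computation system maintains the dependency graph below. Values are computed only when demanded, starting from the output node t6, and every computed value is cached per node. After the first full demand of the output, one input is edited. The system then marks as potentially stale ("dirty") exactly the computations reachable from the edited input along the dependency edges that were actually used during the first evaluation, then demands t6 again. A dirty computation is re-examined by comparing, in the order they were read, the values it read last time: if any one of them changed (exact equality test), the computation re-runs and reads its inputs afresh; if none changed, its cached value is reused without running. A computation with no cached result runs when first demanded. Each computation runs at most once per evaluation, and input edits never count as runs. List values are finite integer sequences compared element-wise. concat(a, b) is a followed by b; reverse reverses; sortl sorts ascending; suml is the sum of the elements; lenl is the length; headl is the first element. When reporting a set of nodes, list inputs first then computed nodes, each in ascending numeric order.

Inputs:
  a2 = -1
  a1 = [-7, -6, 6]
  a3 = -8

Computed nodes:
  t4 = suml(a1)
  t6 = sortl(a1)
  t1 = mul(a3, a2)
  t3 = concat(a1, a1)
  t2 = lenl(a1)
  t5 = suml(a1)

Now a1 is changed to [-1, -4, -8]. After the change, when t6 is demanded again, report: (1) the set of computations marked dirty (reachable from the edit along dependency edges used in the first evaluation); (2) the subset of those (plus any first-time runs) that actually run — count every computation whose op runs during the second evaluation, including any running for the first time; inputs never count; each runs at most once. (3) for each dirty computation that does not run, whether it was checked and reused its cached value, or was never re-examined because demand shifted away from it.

Marked dirty: t6.
Computations that run: t6 — 1 in total.
Every dirty computation ran.

First evaluation (everything demanded from the output):
  t6 = sortl([-7, -6, 6]) = [-7, -6, 6]

Propagation after the edit:
  t6: runs — a1 [-7, -6, 6]->[-1, -4, -8]; result [-8, -4, -1].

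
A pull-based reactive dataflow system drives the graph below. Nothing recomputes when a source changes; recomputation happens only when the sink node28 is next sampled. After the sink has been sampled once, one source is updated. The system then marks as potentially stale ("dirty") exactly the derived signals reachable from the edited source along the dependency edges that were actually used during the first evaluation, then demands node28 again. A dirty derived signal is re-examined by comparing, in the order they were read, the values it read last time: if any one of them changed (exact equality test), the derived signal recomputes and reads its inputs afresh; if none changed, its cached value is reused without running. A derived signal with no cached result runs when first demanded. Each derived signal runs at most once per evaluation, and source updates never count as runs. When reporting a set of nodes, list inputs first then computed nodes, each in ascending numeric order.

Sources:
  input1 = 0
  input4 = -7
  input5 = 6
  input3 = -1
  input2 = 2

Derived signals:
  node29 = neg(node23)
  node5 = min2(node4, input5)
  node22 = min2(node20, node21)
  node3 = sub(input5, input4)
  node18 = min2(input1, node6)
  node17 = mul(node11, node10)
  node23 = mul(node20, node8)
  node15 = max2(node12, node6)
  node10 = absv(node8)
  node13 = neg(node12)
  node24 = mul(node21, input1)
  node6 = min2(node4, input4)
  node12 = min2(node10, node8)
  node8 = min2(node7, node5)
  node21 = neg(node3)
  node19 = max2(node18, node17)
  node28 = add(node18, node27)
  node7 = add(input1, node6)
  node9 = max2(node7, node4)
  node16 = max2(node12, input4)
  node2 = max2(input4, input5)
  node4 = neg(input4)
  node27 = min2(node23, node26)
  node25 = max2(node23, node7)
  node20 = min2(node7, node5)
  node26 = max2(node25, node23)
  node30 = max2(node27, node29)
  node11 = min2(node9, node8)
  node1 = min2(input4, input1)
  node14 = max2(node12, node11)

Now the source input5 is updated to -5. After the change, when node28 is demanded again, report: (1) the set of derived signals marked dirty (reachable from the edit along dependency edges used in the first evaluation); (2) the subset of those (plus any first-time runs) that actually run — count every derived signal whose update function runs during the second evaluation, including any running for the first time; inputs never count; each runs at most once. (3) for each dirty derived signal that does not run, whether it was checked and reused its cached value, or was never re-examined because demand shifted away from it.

Marked dirty: node5, node8, node20, node23, node25, node26, node27, node28.
Derived signals that run: node5, node8, node20 — 3 in total.
Checked but reused from cache: node23, node25, node26, node27, node28.
Key observation: the cutoff stops propagation at node23 — its inputs' values are unchanged, so it reuses its cache.

First evaluation (everything demanded from the output):
  node4 = neg(-7) = 7
  node5 = min2(7, 6) = 6
  node6 = min2(7, -7) = -7
  node7 = add(0, -7) = -7
  node8 = min2(-7, 6) = -7
  node18 = min2(0, -7) = -7
  node20 = min2(-7, 6) = -7
  node23 = mul(-7, -7) = 49
  node25 = max2(49, -7) = 49
  node26 = max2(49, 49) = 49
  node27 = min2(49, 49) = 49
  node28 = add(-7, 49) = 42

Propagation after the edit:
  node5: runs — input5 6->-5; result -5.
  node8: runs — node5 6->-5; result -7 (same value as before).
  node20: runs — node5 6->-5; result -7 (same value as before).
  node23: checked — values it read are unchanged (node20 unchanged, node8 unchanged); reused cached 49 without running.
  node25: checked — values it read are unchanged (node23 unchanged, node7 unchanged); reused cached 49 without running.
  node26: checked — values it read are unchanged (node25 unchanged, node23 unchanged); reused cached 49 without running.
  node27: checked — values it read are unchanged (node23 unchanged, node26 unchanged); reused cached 49 without running.
  node28: checked — values it read are unchanged (node18 unchanged, node27 unchanged); reused cached 42 without running.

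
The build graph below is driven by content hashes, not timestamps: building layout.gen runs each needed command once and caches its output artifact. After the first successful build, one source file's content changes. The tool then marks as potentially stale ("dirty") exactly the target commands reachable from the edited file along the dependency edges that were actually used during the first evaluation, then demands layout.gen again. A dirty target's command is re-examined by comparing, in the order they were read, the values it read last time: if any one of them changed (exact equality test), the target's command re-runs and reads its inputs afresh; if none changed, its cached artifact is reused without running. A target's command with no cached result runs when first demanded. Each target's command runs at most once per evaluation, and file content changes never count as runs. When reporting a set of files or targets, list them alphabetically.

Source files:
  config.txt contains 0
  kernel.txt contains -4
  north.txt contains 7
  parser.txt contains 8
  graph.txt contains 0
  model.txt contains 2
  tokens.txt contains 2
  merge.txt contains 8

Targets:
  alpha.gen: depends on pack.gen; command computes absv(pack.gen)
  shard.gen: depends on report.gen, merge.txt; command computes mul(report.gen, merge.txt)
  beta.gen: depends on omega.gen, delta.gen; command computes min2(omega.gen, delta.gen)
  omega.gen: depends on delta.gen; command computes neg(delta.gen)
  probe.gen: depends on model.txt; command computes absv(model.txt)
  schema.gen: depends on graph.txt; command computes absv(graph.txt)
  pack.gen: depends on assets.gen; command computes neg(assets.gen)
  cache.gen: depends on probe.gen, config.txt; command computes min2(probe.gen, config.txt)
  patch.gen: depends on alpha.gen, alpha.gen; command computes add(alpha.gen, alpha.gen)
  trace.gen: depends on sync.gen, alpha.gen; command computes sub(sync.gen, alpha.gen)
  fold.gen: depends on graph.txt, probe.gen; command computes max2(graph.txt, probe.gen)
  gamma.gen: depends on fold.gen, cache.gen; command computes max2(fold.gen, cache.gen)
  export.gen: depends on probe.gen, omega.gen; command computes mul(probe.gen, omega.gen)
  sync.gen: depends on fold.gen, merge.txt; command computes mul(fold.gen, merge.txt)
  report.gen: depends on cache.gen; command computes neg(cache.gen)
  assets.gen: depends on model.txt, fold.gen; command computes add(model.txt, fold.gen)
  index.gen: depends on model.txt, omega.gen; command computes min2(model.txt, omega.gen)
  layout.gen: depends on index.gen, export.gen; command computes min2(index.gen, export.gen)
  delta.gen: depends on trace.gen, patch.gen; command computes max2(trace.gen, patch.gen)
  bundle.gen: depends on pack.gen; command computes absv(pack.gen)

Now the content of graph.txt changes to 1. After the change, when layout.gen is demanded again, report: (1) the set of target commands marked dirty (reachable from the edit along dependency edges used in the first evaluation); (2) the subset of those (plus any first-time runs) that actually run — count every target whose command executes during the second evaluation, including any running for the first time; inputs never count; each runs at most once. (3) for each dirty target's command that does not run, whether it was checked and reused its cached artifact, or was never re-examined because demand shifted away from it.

Initial pass — values computed on the first demand:
  probe.gen = absv(2) = 2
  fold.gen = max2(0, 2) = 2
  assets.gen = add(2, 2) = 4
  pack.gen = neg(4) = -4
  alpha.gen = absv(-4) = 4
  patch.gen = add(4, 4) = 8
  sync.gen = mul(2, 8) = 16
  trace.gen = sub(16, 4) = 12
  delta.gen = max2(12, 8) = 12
  omega.gen = neg(12) = -12
  export.gen = mul(2, -12) = -24
  index.gen = min2(2, -12) = -12
  layout.gen = min2(-12, -24) = -24

Second demand — change propagation:
  fold.gen: re-runs because graph.txt 0->1; new result 2 (unchanged).
  assets.gen: re-examined; everything it read last time is the same (model.txt unchanged, fold.gen unchanged) — cache 4 kept, no run.
  pack.gen: re-examined; everything it read last time is the same (assets.gen unchanged) — cache -4 kept, no run.
  alpha.gen: re-examined; everything it read last time is the same (pack.gen unchanged) — cache 4 kept, no run.
  patch.gen: re-examined; everything it read last time is the same (alpha.gen unchanged, alpha.gen unchanged) — cache 8 kept, no run.
  sync.gen: re-examined; everything it read last time is the same (fold.gen unchanged, merge.txt unchanged) — cache 16 kept, no run.
  trace.gen: re-examined; everything it read last time is the same (sync.gen unchanged, alpha.gen unchanged) — cache 12 kept, no run.
  delta.gen: re-examined; everything it read last time is the same (trace.gen unchanged, patch.gen unchanged) — cache 12 kept, no run.
  omega.gen: re-examined; everything it read last time is the same (delta.gen unchanged) — cache -12 kept, no run.
  export.gen: re-examined; everything it read last time is the same (probe.gen unchanged, omega.gen unchanged) — cache -24 kept, no run.
  index.gen: re-examined; everything it read last time is the same (model.txt unchanged, omega.gen unchanged) — cache -12 kept, no run.
  layout.gen: re-examined; everything it read last time is the same (index.gen unchanged, export.gen unchanged) — cache -24 kept, no run.

The important point: fold.gen recomputes to an identical value, and the output ends up unchanged.

Dirty set: alpha.gen, assets.gen, delta.gen, export.gen, fold.gen, index.gen, layout.gen, omega.gen, pack.gen, patch.gen, sync.gen, trace.gen.
Run set: fold.gen (1 run).
Re-examined without running (cache reused): alpha.gen, assets.gen, delta.gen, export.gen, index.gen, layout.gen, omega.gen, pack.gen, patch.gen, sync.gen, trace.gen.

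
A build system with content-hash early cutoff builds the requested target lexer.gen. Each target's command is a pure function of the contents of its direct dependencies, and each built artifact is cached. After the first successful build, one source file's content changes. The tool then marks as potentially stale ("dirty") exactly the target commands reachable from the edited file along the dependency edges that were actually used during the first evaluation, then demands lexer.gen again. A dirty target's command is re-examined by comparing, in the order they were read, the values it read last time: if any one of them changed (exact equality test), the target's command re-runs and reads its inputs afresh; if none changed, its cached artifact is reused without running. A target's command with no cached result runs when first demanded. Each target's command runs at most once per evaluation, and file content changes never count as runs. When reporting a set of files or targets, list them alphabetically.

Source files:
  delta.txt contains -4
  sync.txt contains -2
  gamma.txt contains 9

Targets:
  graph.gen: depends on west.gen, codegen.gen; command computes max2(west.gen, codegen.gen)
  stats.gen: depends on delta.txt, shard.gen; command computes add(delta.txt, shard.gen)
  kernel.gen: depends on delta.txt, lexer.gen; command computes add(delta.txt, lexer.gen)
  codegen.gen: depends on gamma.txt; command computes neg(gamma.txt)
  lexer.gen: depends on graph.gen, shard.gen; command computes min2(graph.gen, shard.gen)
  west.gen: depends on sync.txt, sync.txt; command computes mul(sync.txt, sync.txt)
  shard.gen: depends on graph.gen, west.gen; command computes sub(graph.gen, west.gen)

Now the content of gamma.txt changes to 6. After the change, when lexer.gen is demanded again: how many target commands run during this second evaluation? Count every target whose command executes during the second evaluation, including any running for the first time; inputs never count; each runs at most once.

Target commands that run: codegen.gen, graph.gen — 2 in total.
Key observation: the change is absorbed at graph.gen — it re-runs but produces the same value, and the output's value is unchanged.

First evaluation (everything demanded from the output):
  codegen.gen = neg(9) = -9
  west.gen = mul(-2, -2) = 4
  graph.gen = max2(4, -9) = 4
  shard.gen = sub(4, 4) = 0
  lexer.gen = min2(4, 0) = 0

Propagation after the edit:
  codegen.gen: runs — gamma.txt 9->6; result -6.
  graph.gen: runs — codegen.gen -9->-6; result 4 (same value as before).
  shard.gen: checked — values it read are unchanged (graph.gen unchanged, west.gen unchanged); reused cached 0 without running.
  lexer.gen: checked — values it read are unchanged (graph.gen unchanged, shard.gen unchanged); reused cached 0 without running.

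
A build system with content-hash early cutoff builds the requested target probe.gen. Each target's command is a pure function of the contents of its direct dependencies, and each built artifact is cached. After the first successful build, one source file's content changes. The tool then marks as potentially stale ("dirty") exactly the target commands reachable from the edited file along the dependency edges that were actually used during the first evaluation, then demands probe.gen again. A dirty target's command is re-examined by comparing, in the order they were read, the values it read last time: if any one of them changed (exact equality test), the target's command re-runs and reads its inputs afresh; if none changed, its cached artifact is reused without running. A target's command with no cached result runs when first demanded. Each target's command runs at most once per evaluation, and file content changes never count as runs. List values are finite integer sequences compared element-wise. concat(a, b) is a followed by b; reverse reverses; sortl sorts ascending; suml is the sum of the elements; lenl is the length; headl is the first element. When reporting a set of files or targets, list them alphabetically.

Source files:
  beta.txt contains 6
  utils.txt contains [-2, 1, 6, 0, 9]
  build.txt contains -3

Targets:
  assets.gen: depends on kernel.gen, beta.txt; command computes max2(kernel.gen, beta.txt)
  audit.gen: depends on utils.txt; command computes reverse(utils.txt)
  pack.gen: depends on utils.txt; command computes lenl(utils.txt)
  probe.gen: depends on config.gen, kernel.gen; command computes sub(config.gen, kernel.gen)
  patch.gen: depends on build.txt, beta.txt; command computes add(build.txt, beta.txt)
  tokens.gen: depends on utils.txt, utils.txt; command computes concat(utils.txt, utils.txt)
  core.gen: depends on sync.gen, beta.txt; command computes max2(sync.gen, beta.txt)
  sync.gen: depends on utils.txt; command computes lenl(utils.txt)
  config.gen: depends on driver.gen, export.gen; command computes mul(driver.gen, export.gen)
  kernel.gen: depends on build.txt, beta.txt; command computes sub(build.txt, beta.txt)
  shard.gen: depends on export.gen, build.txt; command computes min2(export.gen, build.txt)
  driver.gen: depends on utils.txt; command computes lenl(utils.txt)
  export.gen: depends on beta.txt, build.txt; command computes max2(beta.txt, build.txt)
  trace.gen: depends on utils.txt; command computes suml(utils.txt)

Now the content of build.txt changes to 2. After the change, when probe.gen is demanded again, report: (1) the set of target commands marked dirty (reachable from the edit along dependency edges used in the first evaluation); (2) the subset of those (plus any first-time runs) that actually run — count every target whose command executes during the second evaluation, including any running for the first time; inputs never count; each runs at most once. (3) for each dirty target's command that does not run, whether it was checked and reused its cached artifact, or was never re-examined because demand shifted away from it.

Marked dirty: config.gen, export.gen, kernel.gen, probe.gen.
Target commands that run: export.gen, kernel.gen, probe.gen — 3 in total.
Checked but reused from cache: config.gen.
Key observation: the cutoff stops propagation at config.gen — its inputs' values are unchanged, so it reuses its cache.

First evaluation (everything demanded from the output):
  driver.gen = lenl([-2, 1, 6, 0, 9]) = 5
  export.gen = max2(6, -3) = 6
  config.gen = mul(5, 6) = 30
  kernel.gen = sub(-3, 6) = -9
  probe.gen = sub(30, -9) = 39

Propagation after the edit:
  export.gen: runs — build.txt -3->2; result 6 (same value as before).
  config.gen: checked — values it read are unchanged (driver.gen unchanged, export.gen unchanged); reused cached 30 without running.
  kernel.gen: runs — build.txt -3->2; result -4.
  probe.gen: runs — kernel.gen -9->-4; result 34.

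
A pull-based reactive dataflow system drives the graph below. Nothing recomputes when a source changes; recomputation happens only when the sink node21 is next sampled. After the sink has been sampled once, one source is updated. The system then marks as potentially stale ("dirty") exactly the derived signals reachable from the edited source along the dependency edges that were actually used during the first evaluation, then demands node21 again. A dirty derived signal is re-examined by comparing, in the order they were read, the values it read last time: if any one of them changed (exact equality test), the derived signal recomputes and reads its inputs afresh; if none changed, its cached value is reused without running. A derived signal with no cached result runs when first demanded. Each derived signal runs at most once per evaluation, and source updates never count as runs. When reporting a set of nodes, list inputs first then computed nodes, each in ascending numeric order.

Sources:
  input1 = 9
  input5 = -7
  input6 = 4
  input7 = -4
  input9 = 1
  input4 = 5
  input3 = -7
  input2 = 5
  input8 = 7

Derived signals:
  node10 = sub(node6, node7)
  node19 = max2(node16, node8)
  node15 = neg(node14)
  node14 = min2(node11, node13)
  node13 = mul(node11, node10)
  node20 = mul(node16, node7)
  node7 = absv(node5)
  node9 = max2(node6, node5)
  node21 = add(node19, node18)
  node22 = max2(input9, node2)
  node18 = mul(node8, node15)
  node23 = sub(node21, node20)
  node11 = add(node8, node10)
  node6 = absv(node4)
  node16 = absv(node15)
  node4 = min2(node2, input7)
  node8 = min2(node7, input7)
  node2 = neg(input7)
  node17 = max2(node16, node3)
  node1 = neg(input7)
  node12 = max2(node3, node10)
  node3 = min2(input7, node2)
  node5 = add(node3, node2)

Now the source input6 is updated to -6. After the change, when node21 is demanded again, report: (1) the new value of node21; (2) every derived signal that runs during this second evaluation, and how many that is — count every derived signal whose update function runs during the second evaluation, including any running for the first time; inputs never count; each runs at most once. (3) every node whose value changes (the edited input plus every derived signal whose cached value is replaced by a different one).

New value of node21: 0.
Derived signals that run: none — 0 in total.
Values that change: input6.
Key observation: input6 is never demanded by the output, so the edit triggers no recomputation at all.

First evaluation (everything demanded from the output):
  node2 = neg(-4) = 4
  node3 = min2(-4, 4) = -4
  node4 = min2(4, -4) = -4
  node5 = add(-4, 4) = 0
  node6 = absv(-4) = 4
  node7 = absv(0) = 0
  node8 = min2(0, -4) = -4
  node10 = sub(4, 0) = 4
  node11 = add(-4, 4) = 0
  node13 = mul(0, 4) = 0
  node14 = min2(0, 0) = 0
  node15 = neg(0) = 0
  node16 = absv(0) = 0
  node18 = mul(-4, 0) = 0
  node19 = max2(0, -4) = 0
  node21 = add(0, 0) = 0

Propagation after the edit:
  input6 feeds no computation that the output demands — nothing is marked dirty and nothing runs.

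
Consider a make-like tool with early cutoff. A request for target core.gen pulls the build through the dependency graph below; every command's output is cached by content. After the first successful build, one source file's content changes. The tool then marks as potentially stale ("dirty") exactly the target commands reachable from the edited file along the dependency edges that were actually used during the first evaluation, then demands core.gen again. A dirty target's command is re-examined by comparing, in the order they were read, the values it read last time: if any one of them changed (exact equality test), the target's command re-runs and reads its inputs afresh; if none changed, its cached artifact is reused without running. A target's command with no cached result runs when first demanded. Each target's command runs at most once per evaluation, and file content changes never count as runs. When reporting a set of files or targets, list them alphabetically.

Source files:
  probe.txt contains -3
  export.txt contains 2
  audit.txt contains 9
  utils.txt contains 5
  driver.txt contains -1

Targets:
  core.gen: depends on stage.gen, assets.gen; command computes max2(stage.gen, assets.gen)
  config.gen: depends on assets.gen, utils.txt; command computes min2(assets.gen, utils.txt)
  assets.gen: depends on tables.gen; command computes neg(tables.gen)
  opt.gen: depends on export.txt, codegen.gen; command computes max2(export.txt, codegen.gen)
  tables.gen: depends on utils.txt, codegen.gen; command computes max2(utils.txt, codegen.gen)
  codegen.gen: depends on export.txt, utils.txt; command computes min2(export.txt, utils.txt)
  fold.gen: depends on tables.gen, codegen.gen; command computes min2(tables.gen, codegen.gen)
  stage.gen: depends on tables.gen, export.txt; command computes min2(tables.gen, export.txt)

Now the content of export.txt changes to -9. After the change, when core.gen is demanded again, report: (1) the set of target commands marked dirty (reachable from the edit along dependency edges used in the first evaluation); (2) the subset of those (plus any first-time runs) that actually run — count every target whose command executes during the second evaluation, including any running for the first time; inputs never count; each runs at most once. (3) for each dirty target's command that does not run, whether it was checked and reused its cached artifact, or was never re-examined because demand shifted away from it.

First demand of the output computes:
  codegen.gen = min2(2, 5) = 2
  tables.gen = max2(5, 2) = 5
  assets.gen = neg(5) = -5
  stage.gen = min2(5, 2) = 2
  core.gen = max2(2, -5) = 2

After the edit, cleaning proceeds:
  codegen.gen: a read changed (export.txt 2->-9) — executes, giving -9.
  tables.gen: a read changed (codegen.gen 2->-9) — executes, giving 5 — identical to its old value.
  assets.gen: dirty, but its reads are unchanged (tables.gen unchanged); cached -5 stands.
  stage.gen: a read changed (export.txt 2->-9) — executes, giving -9.
  core.gen: a read changed (stage.gen 2->-9) — executes, giving -5.

Note where the cutoff bites: assets.gen is checked, finds nothing changed, and keeps its cache.

The edit dirties: assets.gen, codegen.gen, core.gen, stage.gen, tables.gen.
4 target commands run: codegen.gen, core.gen, stage.gen, tables.gen.
Cache hits after checking: assets.gen.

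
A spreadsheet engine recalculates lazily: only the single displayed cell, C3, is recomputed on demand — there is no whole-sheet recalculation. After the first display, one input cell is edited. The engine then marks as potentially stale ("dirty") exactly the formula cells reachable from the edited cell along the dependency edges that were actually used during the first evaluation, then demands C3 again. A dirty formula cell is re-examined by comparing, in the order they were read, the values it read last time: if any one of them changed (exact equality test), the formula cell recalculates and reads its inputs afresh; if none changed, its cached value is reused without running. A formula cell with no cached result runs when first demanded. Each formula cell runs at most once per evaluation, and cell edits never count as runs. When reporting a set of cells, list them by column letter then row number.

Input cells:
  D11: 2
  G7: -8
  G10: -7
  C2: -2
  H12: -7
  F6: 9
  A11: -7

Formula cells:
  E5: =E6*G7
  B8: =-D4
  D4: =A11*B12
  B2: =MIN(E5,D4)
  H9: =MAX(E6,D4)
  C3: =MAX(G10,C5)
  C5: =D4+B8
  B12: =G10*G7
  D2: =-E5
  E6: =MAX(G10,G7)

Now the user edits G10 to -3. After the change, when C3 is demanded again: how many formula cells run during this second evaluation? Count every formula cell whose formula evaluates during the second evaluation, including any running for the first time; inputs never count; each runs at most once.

First evaluation (everything demanded from the output):
  B12 = -7 * -8 = 56
  D4 = -7 * 56 = -392
  B8 = -(-392) = 392
  C5 = -392 + 392 = 0
  C3 = MAX(-7, 0) = 0

Propagation after the edit:
  B12: runs — G10 -7->-3; result 24.
  D4: runs — B12 56->24; result -168.
  B8: runs — D4 -392->-168; result 168.
  C5: runs — D4 -392->-168; B8 392->168; result 0 (same value as before).
  C3: runs — G10 -7->-3; result 0 (same value as before).

Formula cells that run: B8, B12, C3, C5, D4 — 5 in total.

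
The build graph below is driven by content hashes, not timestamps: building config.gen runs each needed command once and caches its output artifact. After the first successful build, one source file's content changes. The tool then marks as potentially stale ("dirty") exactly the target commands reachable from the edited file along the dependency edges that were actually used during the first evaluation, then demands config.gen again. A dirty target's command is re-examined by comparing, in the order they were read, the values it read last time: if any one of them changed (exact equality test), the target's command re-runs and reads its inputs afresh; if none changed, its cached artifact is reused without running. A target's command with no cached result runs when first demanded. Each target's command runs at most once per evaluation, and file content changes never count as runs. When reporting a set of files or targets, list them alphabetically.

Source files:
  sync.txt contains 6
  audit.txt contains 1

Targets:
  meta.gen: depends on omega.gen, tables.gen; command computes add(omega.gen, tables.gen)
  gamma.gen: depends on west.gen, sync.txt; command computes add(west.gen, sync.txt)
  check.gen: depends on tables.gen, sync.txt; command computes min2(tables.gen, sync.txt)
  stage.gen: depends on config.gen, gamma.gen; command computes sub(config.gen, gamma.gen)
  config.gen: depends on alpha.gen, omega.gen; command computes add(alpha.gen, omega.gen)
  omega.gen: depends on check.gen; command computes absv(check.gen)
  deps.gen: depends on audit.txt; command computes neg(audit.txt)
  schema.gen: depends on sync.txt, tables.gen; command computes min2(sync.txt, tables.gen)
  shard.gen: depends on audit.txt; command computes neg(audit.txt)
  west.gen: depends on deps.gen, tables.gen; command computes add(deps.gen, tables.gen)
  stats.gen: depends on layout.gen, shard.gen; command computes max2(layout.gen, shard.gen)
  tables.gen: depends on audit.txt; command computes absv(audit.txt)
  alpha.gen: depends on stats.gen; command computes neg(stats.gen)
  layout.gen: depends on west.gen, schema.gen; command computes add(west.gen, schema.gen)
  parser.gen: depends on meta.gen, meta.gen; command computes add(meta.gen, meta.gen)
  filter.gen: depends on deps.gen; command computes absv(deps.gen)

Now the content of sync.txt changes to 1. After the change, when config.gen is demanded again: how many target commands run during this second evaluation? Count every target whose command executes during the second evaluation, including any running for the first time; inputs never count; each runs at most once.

Run set: check.gen, schema.gen (2 run).
The important point: at layout.gen every value read last time is unchanged, so the dirty flag clears without a run.

Initial pass — values computed on the first demand:
  deps.gen = neg(1) = -1
  shard.gen = neg(1) = -1
  tables.gen = absv(1) = 1
  check.gen = min2(1, 6) = 1
  omega.gen = absv(1) = 1
  schema.gen = min2(6, 1) = 1
  west.gen = add(-1, 1) = 0
  layout.gen = add(0, 1) = 1
  stats.gen = max2(1, -1) = 1
  alpha.gen = neg(1) = -1
  config.gen = add(-1, 1) = 0

Second demand — change propagation:
  check.gen: re-runs because sync.txt 6->1; new result 1 (unchanged).
  omega.gen: re-examined; everything it read last time is the same (check.gen unchanged) — cache 1 kept, no run.
  schema.gen: re-runs because sync.txt 6->1; new result 1 (unchanged).
  layout.gen: re-examined; everything it read last time is the same (west.gen unchanged, schema.gen unchanged) — cache 1 kept, no run.
  stats.gen: re-examined; everything it read last time is the same (layout.gen unchanged, shard.gen unchanged) — cache 1 kept, no run.
  alpha.gen: re-examined; everything it read last time is the same (stats.gen unchanged) — cache -1 kept, no run.
  config.gen: re-examined; everything it read last time is the same (alpha.gen unchanged, omega.gen unchanged) — cache 0 kept, no run.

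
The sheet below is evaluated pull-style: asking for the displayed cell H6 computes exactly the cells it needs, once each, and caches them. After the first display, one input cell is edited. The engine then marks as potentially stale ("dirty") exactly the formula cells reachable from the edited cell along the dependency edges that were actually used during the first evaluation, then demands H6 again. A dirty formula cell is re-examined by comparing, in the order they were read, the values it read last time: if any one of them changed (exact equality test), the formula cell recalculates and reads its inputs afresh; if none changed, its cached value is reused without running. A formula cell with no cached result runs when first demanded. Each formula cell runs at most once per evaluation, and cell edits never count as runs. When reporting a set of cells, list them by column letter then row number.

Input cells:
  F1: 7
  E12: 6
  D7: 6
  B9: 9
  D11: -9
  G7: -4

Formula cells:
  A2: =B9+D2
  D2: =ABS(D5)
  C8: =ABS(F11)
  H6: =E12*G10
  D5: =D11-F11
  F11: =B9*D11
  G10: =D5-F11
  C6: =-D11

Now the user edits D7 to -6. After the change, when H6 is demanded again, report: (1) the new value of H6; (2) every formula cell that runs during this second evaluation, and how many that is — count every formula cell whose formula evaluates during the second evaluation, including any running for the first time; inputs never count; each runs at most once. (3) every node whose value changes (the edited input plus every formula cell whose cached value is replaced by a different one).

Demanding H6 again yields 918.
0 formula cells run: none.
The nodes whose values change: D7.
Note the shortcut — nothing in the graph depends on D7 at all, so no recomputation happens.

First demand of the output computes:
  F11 = 9 * -9 = -81
  D5 = -9 - -81 = 72
  G10 = 72 - -81 = 153
  H6 = 6 * 153 = 918

After the edit, cleaning proceeds:
  no node depends on D7 at all; the second demand re-runs nothing.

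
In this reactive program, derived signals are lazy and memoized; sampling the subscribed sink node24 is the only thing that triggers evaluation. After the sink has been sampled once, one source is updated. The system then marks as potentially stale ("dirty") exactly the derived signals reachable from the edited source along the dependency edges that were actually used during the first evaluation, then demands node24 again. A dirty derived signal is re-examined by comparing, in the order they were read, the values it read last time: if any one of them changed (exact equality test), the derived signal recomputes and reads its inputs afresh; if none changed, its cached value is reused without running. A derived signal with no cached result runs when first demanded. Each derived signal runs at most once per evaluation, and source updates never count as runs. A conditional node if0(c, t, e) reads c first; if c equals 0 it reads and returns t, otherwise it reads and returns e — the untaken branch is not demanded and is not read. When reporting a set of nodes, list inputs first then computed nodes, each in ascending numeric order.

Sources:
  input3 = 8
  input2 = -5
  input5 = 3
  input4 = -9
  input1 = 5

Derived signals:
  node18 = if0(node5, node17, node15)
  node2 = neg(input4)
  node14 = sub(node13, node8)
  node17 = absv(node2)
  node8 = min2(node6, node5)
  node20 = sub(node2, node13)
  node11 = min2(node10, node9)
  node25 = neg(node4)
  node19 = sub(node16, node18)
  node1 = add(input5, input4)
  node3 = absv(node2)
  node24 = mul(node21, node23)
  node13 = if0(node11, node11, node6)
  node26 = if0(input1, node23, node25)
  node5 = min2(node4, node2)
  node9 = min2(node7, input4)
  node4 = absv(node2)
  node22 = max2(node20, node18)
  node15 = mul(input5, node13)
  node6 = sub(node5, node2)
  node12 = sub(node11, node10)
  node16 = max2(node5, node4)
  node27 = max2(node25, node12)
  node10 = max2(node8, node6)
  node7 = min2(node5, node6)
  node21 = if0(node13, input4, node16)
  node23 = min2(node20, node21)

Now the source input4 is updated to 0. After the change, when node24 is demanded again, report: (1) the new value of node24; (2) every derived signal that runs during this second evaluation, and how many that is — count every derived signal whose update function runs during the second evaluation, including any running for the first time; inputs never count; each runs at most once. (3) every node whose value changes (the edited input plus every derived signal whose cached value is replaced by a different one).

Demanding node24 again yields 0.
13 derived signals run: node2, node4, node5, node6, node7, node8, node9, node11, node13, node20, node21, node23, node24.
The nodes whose values change: input4, node2, node4, node5, node9, node11, node20, node21, node23, node24.
Note where the cutoff bites: node10 is checked, finds nothing changed, and keeps its cache.

First demand of the output computes:
  node2 = neg(-9) = 9
  node4 = absv(9) = 9
  node5 = min2(9, 9) = 9
  node6 = sub(9, 9) = 0
  node7 = min2(9, 0) = 0
  node8 = min2(0, 9) = 0
  node9 = min2(0, -9) = -9
  node10 = max2(0, 0) = 0
  node11 = min2(0, -9) = -9
  node13 = if0(node11=-9 -> else branch node6) = 0
  node20 = sub(9, 0) = 9
  node21 = if0(node13=0 -> then branch input4) = -9
  node23 = min2(9, -9) = -9
  node24 = mul(-9, -9) = 81

After the edit, cleaning proceeds:
  node2: a read changed (input4 -9->0) — executes, giving 0.
  node4: a read changed (node2 9->0) — executes, giving 0.
  node5: a read changed (node4 9->0; node2 9->0) — executes, giving 0.
  node6: a read changed (node5 9->0; node2 9->0) — executes, giving 0 — identical to its old value.
  node7: a read changed (node5 9->0) — executes, giving 0 — identical to its old value.
  node8: a read changed (node5 9->0) — executes, giving 0 — identical to its old value.
  node9: a read changed (input4 -9->0) — executes, giving 0.
  node10: dirty, but its reads are unchanged (node8 unchanged, node6 unchanged); cached 0 stands.
  node11: a read changed (node9 -9->0) — executes, giving 0.
  node13: a read changed (node11 -9->0) — executes, giving 0 — identical to its old value.
  node20: a read changed (node2 9->0) — executes, giving 0.
  node21: a read changed (input4 -9->0) — executes, giving 0.
  node23: a read changed (node20 9->0; node21 -9->0) — executes, giving 0.
  node24: a read changed (node21 -9->0; node23 -9->0) — executes, giving 0.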